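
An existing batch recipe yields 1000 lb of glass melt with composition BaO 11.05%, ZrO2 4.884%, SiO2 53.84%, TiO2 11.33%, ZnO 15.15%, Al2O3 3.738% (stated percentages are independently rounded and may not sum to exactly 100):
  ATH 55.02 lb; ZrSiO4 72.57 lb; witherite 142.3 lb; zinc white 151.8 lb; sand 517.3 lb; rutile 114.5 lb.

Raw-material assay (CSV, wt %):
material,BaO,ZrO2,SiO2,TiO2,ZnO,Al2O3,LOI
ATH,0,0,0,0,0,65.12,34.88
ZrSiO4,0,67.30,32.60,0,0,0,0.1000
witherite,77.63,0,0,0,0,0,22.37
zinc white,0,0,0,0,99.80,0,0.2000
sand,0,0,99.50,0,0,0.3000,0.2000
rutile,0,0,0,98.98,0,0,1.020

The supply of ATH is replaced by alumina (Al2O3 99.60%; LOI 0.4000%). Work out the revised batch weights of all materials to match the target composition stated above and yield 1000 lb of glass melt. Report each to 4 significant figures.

Rounding to four significant figures extends to every mid-chain value as printed; every computation keeps full precision in every operation; each reported value undergoes a single rounding; derived quantities are computed starting from the weights for 1000 lb of glass in exact precision (yield, totals, net glass mass, ignition loss, the six compositions) precisely as stated by the problem or answer text.
Oxide-by-oxide targets in 1000 lb glass melt:
  BaO: 11.05% × 1000 = 110.5 lb
  ZrO2: 4.884% × 1000 = 48.84 lb
  SiO2: 53.84% × 1000 = 538.4 lb
  TiO2: 11.33% × 1000 = 113.3 lb
  ZnO: 15.15% × 1000 = 151.5 lb
  Al2O3: 3.738% × 1000 = 37.38 lb
Verifying the oxide balance applying the batch weights above, for the quoted basis mass (every target is met by its sum once rounding is allowed for):
  BaO: 142.3·0.7763 = 110.5 lb (target 110.5 lb)
  ZrO2: 72.57·0.6730 = 48.84 lb (target 48.84 lb)
  SiO2: 72.57·0.3260 + 517.3·0.9950 = 538.4 lb (target 538.4 lb)
  TiO2: 114.5·0.9898 = 113.3 lb (target 113.3 lb)
  ZnO: 151.8·0.9980 = 151.5 lb (target 151.5 lb)
  Al2O3: 35.97·0.9960 + 517.3·0.003000 = 37.38 lb (target 37.38 lb)
Glass mass check: whole batch net of LOI = 999.9 lb (per-oxide target masses sum to 999.9 lb; stated basis 1000 lb — differing by rounding only).
Summing the batch: Σ batch = 1034 lb; Σ batch·LOI gives LOI loss = 34.56 lb; as yield: glass ÷ batch → 96.66%.

Revised batch per 1000 lb glass melt:
  alumina: 35.97 lb
  ZrSiO4: 72.57 lb
  witherite: 142.3 lb
  zinc white: 151.8 lb
  sand: 517.3 lb
  rutile: 114.5 lb
Total batch = 1034 lb; LOI loss = 34.56 lb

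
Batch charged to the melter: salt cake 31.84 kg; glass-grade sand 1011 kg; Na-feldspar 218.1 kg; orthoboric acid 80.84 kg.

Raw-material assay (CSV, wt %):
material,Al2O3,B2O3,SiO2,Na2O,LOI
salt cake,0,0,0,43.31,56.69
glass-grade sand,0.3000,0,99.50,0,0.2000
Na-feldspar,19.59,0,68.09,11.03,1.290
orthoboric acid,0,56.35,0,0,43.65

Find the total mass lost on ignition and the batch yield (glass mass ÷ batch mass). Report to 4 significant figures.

LOI loss = 58.17 kg; glass = 1284 kg; yield = 95.66%

Each numeric step runs at exact precision in every operation; intermediates are shown rounded to 4 significant digits on the page; every reported result is rounded a single time; derived quantities are recomputed in exact precision (LOI, the yield, the four compositions, the totals, glass mass) from the batch weights on 1284 kg of glass, as written in problem or answer.
Material-by-material LOI:
  salt cake: 31.84 × 0.5669 = 18.05 kg
  glass-grade sand: 1011 × 0.002000 = 2.022 kg
  Na-feldspar: 218.1 × 0.01290 = 2.813 kg
  orthoboric acid: 80.84 × 0.4365 = 35.29 kg
Total LOI = 58.17 kg
Glass = batch − LOI = 1342 − 58.17 = 1284 kg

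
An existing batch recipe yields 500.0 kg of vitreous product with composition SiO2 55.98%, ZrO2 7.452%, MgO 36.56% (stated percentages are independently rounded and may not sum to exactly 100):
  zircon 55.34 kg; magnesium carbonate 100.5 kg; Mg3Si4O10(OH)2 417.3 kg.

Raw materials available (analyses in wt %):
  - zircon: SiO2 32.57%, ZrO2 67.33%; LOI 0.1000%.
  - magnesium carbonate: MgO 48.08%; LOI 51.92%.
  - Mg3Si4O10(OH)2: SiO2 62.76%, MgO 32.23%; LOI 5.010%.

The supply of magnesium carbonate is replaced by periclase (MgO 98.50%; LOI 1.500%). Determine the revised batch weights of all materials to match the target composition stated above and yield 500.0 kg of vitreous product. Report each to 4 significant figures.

Revised batch per 500.0 kg vitreous product:
  zircon: 55.34 kg
  periclase: 49.05 kg
  Mg3Si4O10(OH)2: 417.3 kg
Total batch = 521.7 kg; LOI loss = 21.70 kg

Full precision is held from first step to last. Values along the way are displayed, rounded to 4 significant figures, when written out — exactly one rounding is applied to every reported value. All derived quantities (net glass mass, three oxide percentages, LOI, totals, the yield) are computed at full float precision starting from the weights on 500.0 kg of glass as quoted within problem or answer.
Oxide-by-oxide targets in 500.0 kg vitreous product:
  SiO2: 55.98% × 500.0 = 279.9 kg
  ZrO2: 7.452% × 500.0 = 37.26 kg
  MgO: 36.56% × 500.0 = 182.8 kg
Balance tally, oxide-wise, with the batch weights as given, for the quoted basis mass (target by target, the sums agree once rounding is allowed for):
  SiO2: 55.34·0.3257 + 417.3·0.6276 = 279.9 kg (target 279.9 kg)
  ZrO2: 55.34·0.6733 = 37.26 kg (target 37.26 kg)
  MgO: 49.05·0.9850 + 417.3·0.3223 = 182.8 kg (target 182.8 kg)
Glass-mass closure: total batch − LOI = 500.0 kg (summing oxide targets gives 500.0 kg; basis as stated: 500.0 kg — differing by rounding only).
Batch grand total — Σ batch = 521.7 kg; ignition loss, Σ(batch × LOI) = 21.70 kg; yield = glass ÷ total batch = 95.84%.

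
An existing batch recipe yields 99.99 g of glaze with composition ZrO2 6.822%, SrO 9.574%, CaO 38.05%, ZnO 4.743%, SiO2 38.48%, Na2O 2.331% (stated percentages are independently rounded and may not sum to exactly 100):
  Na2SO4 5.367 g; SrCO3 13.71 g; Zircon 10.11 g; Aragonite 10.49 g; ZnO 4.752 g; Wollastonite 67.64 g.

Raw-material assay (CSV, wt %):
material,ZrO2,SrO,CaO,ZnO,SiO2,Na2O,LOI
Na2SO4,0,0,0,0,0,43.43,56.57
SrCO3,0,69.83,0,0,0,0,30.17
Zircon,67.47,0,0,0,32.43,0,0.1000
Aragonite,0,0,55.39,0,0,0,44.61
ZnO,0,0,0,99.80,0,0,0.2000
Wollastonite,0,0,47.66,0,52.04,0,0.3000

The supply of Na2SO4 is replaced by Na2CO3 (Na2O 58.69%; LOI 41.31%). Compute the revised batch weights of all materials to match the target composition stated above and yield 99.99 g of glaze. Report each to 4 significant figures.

Revised batch per 99.99 g glaze:
  Na2CO3: 3.971 g
  SrCO3: 13.71 g
  Zircon: 10.11 g
  Aragonite: 10.49 g
  ZnO: 4.752 g
  Wollastonite: 67.64 g
Total batch = 110.7 g; LOI loss = 10.68 g

Values along the way are shown rounded off to 4 significant figures within the worked lines — full precision is kept throughout. A single rounding produces every reported value; derived quantities (LOI, six oxide percentages, glass mass, the yield, the totals) are recomputed in full float precision from the weighed amounts per 99.99 g of glass exactly as shown in the problem or answer text.
The oxide mass targets at 99.99 g glaze:
  ZrO2: 6.822% × 99.99 = 6.821 g
  SrO: 9.574% × 99.99 = 9.573 g
  CaO: 38.05% × 99.99 = 38.05 g
  ZnO: 4.743% × 99.99 = 4.743 g
  SiO2: 38.48% × 99.99 = 38.48 g
  Na2O: 2.331% × 99.99 = 2.331 g
A balance pass over the oxides, with the batch weights as given, per the basis as stated (summed amounts equal target values inside rounding margins):
  ZrO2: 10.11·0.6747 = 6.821 g (target 6.821 g)
  SrO: 13.71·0.6983 = 9.574 g (target 9.573 g)
  CaO: 10.49·0.5539 + 67.64·0.4766 = 38.05 g (target 38.05 g)
  ZnO: 4.752·0.9980 = 4.742 g (target 4.743 g)
  SiO2: 10.11·0.3243 + 67.64·0.5204 = 38.48 g (target 38.48 g)
  Na2O: 3.971·0.5869 = 2.331 g (target 2.331 g)
Auditing the glass mass value: total batch − LOI = 99.99 g (the targets, summed, come to 99.99 g; with the basis standing at 99.99 g — any gap is answer rounding).
Batch grand total — Σ batch = 110.7 g; the LOI term Σ batch·LOI equals 10.68 g; as yield: glass ÷ batch → 90.35%.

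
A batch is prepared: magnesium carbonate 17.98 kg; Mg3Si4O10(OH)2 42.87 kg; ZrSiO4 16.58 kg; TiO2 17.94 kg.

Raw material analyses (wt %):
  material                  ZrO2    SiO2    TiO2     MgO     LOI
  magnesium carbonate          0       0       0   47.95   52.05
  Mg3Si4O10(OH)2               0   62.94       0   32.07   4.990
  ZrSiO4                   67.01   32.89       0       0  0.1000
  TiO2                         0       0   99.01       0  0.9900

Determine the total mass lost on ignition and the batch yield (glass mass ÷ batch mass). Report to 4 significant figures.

LOI loss = 11.69 kg; glass = 83.68 kg; yield = 87.74%

All arithmetic keeps full float precision end to end. Intermediates are shown rounded off to 4 significant figures across the worked steps. Every reported figure takes a single rounding; the derived quantities, including the totals, ignition loss, the yield, the four compositions, net glass mass, are rebuilt from the batch weights for 83.68 kg of glass in exact precision, precisely as stated by problem or answer.
Ignition loss by material:
  magnesium carbonate: 17.98 × 0.5205 = 9.359 kg
  Mg3Si4O10(OH)2: 42.87 × 0.04990 = 2.139 kg
  ZrSiO4: 16.58 × 0.001000 = 0.01658 kg
  TiO2: 17.94 × 0.009900 = 0.1776 kg
Total LOI = 11.69 kg
Glass = batch − LOI = 95.37 − 11.69 = 83.68 kg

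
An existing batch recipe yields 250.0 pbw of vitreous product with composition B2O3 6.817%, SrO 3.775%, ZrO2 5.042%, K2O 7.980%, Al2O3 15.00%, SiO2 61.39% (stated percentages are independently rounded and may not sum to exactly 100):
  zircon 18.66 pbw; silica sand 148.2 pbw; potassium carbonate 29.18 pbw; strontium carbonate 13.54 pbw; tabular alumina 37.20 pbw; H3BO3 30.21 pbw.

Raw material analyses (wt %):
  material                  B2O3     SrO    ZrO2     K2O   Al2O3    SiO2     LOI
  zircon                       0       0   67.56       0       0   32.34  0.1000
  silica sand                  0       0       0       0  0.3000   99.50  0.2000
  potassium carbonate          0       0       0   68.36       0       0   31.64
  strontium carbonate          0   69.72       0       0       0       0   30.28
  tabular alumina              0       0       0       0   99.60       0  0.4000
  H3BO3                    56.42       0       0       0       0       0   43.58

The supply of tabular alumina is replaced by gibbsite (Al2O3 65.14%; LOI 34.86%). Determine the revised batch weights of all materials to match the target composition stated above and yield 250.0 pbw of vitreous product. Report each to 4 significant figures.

Revised batch per 250.0 pbw vitreous product:
  zircon: 18.66 pbw
  silica sand: 148.2 pbw
  potassium carbonate: 29.18 pbw
  strontium carbonate: 13.54 pbw
  gibbsite: 56.89 pbw
  H3BO3: 30.21 pbw
Total batch = 296.7 pbw; LOI loss = 46.64 pbw

Mid-chain values appear, rounded to four significant figures, in the printout. Each numeric step keeps full float precision at each step; exactly one rounding is applied to each reported result. The derived quantities (the totals, the six compositions, the yield, net glass mass, ignition loss) are carried at exact precision using the weight values for 250.0 pbw of glass exactly as printed in the problem or answer text.
Target masses of each oxide per 250.0 pbw vitreous product:
  B2O3: 6.817% × 250.0 = 17.04 pbw
  SrO: 3.775% × 250.0 = 9.438 pbw
  ZrO2: 5.042% × 250.0 = 12.60 pbw
  K2O: 7.980% × 250.0 = 19.95 pbw
  Al2O3: 15.00% × 250.0 = 37.50 pbw
  SiO2: 61.39% × 250.0 = 153.5 pbw
A balance pass over the oxides, applying the batch weights above, on the stated basis (oxide sums agree with the targets inside rounding margins):
  B2O3: 30.21·0.5642 = 17.04 pbw (target 17.04 pbw)
  SrO: 13.54·0.6972 = 9.440 pbw (target 9.438 pbw)
  ZrO2: 18.66·0.6756 = 12.61 pbw (target 12.60 pbw)
  K2O: 29.18·0.6836 = 19.95 pbw (target 19.95 pbw)
  Al2O3: 148.2·0.003000 + 56.89·0.6514 = 37.50 pbw (target 37.50 pbw)
  SiO2: 18.66·0.3234 + 148.2·0.9950 = 153.5 pbw (target 153.5 pbw)
Mass balance on the glass: net batch after ignition = 250.0 pbw (targets for the oxides total 250.0 pbw; the stated basis being 250.0 pbw — rounding explains the deltas).
Adding the batch up: Σ batch = 296.7 pbw; loss to ignition Σ batch·LOI = 46.64 pbw; glass ÷ batch gives a yield of 84.28%.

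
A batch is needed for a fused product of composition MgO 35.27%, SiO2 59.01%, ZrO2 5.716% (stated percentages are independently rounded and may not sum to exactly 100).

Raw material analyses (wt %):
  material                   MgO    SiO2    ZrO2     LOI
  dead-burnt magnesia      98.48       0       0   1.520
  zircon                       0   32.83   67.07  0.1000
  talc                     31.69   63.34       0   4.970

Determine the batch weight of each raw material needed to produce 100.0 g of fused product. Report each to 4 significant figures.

Values along the way are displayed with 4-significant-figure rounding across the worked steps — every computation carries full float precision from start to finish — each reported number is rounded once only — derived quantities (ignition loss, the three compositions, the totals, glass mass, the yield) are computed at exact precision from the batch weights on 100.0 g of glass, as set out in problem or answer.
The oxide mass targets at 100.0 g fused product:
  MgO: 35.27% × 100.0 = 35.27 g
  SiO2: 59.01% × 100.0 = 59.01 g
  ZrO2: 5.716% × 100.0 = 5.716 g
Per-oxide balance check with the batch weights as given, per the basis as stated (target by target, the sums agree given rounding of the digits):
  MgO: 7.257·0.9848 + 88.75·0.3169 = 35.27 g (target 35.27 g)
  SiO2: 8.522·0.3283 + 88.75·0.6334 = 59.01 g (target 59.01 g)
  ZrO2: 8.522·0.6707 = 5.716 g (target 5.716 g)
Glass-mass closure: total batch − LOI = 100.0 g (the Σ of target masses is 100.0 g; stated basis 100.0 g — any gap is answer rounding).
Batch total: Σ batch = 104.5 g; loss to ignition Σ batch·LOI = 4.530 g; yield, glass over the total, = 95.67%.

Batch per 100.0 g fused product:
  dead-burnt magnesia: 7.257 g
  zircon: 8.522 g
  talc: 88.75 g
Total batch = 104.5 g; LOI loss = 4.530 g; yield = 95.67%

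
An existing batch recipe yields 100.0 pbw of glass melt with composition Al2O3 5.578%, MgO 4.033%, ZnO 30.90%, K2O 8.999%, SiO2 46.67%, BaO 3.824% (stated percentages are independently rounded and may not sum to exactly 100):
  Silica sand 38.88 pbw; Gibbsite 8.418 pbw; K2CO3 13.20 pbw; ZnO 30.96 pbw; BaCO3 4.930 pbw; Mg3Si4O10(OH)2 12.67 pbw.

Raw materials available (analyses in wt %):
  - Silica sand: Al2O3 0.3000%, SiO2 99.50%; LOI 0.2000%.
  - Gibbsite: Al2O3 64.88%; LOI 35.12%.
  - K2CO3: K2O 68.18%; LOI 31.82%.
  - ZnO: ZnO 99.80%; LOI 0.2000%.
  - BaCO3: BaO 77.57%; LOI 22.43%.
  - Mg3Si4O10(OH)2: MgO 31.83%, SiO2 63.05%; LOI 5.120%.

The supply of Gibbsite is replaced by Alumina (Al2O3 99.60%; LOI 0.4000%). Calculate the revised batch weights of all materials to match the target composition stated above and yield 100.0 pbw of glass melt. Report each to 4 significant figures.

Intermediates appear (rounded to 4 significant digits) across the worked steps; all internal work carries full float precision at each step; each reported figure takes just one rounding; derived quantities, which include the totals, net glass mass, ignition loss, yield, the six compositions, are re-derived in full float precision, as written in question or answer, starting from the weights per 100.0 pbw of glass.
Per-oxide target masses for 100.0 pbw glass melt:
  Al2O3: 5.578% × 100.0 = 5.578 pbw
  MgO: 4.033% × 100.0 = 4.033 pbw
  ZnO: 30.90% × 100.0 = 30.90 pbw
  K2O: 8.999% × 100.0 = 8.999 pbw
  SiO2: 46.67% × 100.0 = 46.67 pbw
  BaO: 3.824% × 100.0 = 3.824 pbw
Oxide-by-oxide audit using the reported weights, for the quoted basis mass (sums match the target masses given rounding of the digits):
  Al2O3: 38.88·0.003000 + 5.483·0.9960 = 5.578 pbw (target 5.578 pbw)
  MgO: 12.67·0.3183 = 4.033 pbw (target 4.033 pbw)
  ZnO: 30.96·0.9980 = 30.90 pbw (target 30.90 pbw)
  K2O: 13.20·0.6818 = 9.000 pbw (target 8.999 pbw)
  SiO2: 38.88·0.9950 + 12.67·0.6305 = 46.67 pbw (target 46.67 pbw)
  BaO: 4.930·0.7757 = 3.824 pbw (target 3.824 pbw)
Glass-mass sanity pass: the batch minus its LOI: 100.0 pbw (targets for the oxides total 100.0 pbw; stated basis 100.0 pbw — rounding explains the deltas).
Batch grand total — Σ batch = 106.1 pbw; ignition loss, Σ(batch × LOI) = 6.116 pbw; the yield ratio, glass ÷ batch: 94.24%.

Revised batch per 100.0 pbw glass melt:
  Silica sand: 38.88 pbw
  Alumina: 5.483 pbw
  K2CO3: 13.20 pbw
  ZnO: 30.96 pbw
  BaCO3: 4.930 pbw
  Mg3Si4O10(OH)2: 12.67 pbw
Total batch = 106.1 pbw; LOI loss = 6.116 pbw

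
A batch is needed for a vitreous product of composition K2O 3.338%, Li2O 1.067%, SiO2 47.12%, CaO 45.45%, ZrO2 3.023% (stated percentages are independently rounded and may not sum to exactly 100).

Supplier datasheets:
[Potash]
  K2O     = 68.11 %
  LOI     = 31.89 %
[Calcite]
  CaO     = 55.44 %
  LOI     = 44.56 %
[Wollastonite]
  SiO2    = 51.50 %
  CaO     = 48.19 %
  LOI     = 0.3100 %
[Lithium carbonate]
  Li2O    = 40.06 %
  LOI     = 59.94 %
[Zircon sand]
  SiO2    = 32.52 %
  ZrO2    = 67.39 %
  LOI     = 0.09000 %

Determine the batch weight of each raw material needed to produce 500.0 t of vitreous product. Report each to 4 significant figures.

Every computation carries full precision end to end; intermediates are displayed with 4-significant-figure rounding within the worked lines; every reported number includes exactly one rounding; derived quantities, including totals, yield, LOI, the five compositions, glass mass, are carried starting from the weights on 500.0 t of glass at full float precision, as they appear in question or answer.
Target masses of each oxide per 500.0 t vitreous product:
  K2O: 3.338% × 500.0 = 16.69 t
  Li2O: 1.067% × 500.0 = 5.335 t
  SiO2: 47.12% × 500.0 = 235.6 t
  CaO: 45.45% × 500.0 = 227.2 t
  ZrO2: 3.023% × 500.0 = 15.12 t
Balance tally, oxide-wise, per the reported batch figures, for the quoted basis mass (delivered sums recover each target exact up to rounding of places):
  K2O: 24.50·0.6811 = 16.69 t (target 16.69 t)
  Li2O: 13.32·0.4006 = 5.336 t (target 5.335 t)
  SiO2: 443.3·0.5150 + 22.43·0.3252 = 235.6 t (target 235.6 t)
  CaO: 24.56·0.5544 + 443.3·0.4819 = 227.2 t (target 227.2 t)
  ZrO2: 22.43·0.6739 = 15.12 t (target 15.12 t)
Glass-mass sanity pass: whole batch net of LOI = 500.0 t (per-oxide target masses sum to 500.0 t; basis as stated: 500.0 t — a pure rounding effect).
Batch total: Σ batch = 528.1 t; LOI loss = Σ batch·LOI = 28.14 t; yield: glass divided by total = 94.67%.

Batch per 500.0 t vitreous product:
  Potash: 24.50 t
  Calcite: 24.56 t
  Wollastonite: 443.3 t
  Lithium carbonate: 13.32 t
  Zircon sand: 22.43 t
Total batch = 528.1 t; LOI loss = 28.14 t; yield = 94.67%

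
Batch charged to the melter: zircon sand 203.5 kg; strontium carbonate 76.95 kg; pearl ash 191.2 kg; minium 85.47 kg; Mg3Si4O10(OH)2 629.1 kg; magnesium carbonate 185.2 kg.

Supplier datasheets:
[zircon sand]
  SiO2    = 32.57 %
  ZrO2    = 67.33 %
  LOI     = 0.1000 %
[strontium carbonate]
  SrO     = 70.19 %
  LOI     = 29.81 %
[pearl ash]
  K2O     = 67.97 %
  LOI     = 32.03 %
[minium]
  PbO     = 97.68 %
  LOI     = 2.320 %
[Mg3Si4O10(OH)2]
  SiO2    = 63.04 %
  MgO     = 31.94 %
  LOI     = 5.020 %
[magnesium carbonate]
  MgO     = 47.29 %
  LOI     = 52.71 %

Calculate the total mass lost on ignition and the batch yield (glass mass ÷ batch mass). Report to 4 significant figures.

Working values are shown, rounded to four significant digits, within the worked lines — the whole derivation maintains full precision from start to finish — each reported figure is rounded only once — all derived quantities, which include glass mass, six oxide percentages, ignition loss, the yield, the totals, are carried in full float precision, precisely as stated by the problem or the answer, using the weight values per 1156 kg of glass.
Each material's LOI contribution:
  zircon sand: 203.5 × 0.001000 = 0.2035 kg
  strontium carbonate: 76.95 × 0.2981 = 22.94 kg
  pearl ash: 191.2 × 0.3203 = 61.24 kg
  minium: 85.47 × 0.02320 = 1.983 kg
  Mg3Si4O10(OH)2: 629.1 × 0.05020 = 31.58 kg
  magnesium carbonate: 185.2 × 0.5271 = 97.62 kg
Total LOI = 215.6 kg
Glass = batch − LOI = 1371 − 215.6 = 1156 kg

LOI loss = 215.6 kg; glass = 1156 kg; yield = 84.28%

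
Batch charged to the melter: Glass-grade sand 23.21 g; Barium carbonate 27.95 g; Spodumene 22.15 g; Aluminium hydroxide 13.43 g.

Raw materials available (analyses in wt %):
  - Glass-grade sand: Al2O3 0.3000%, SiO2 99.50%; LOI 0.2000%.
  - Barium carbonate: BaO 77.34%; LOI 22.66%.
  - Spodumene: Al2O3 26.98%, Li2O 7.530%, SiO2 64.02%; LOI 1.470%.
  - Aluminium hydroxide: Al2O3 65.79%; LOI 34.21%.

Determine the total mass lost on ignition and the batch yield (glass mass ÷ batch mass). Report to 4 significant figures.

Working values are printed rounded off to 4 significant figures on the page — exact precision is carried from start to finish. Exactly one rounding goes into every reported result — the derived quantities, including glass mass, totals, LOI, yield, the four compositions, are re-derived from the batch weights for 75.44 g of glass in full float precision as quoted within the problem or the answer.
Loss on ignition, line by line:
  Glass-grade sand: 23.21 × 0.002000 = 0.04642 g
  Barium carbonate: 27.95 × 0.2266 = 6.333 g
  Spodumene: 22.15 × 0.01470 = 0.3256 g
  Aluminium hydroxide: 13.43 × 0.3421 = 4.594 g
Total LOI = 11.30 g
Glass = batch − LOI = 86.74 − 11.30 = 75.44 g

LOI loss = 11.30 g; glass = 75.44 g; yield = 86.97%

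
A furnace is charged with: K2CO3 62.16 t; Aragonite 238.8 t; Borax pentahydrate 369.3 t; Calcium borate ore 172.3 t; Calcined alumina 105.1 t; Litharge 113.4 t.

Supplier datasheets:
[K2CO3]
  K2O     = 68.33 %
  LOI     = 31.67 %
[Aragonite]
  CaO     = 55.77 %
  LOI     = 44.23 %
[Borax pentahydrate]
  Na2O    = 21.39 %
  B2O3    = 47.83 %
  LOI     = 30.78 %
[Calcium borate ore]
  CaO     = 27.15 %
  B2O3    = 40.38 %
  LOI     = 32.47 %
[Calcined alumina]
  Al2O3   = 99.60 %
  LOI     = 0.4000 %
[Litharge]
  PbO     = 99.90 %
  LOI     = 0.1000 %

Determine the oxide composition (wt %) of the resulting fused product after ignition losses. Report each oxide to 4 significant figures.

Glass mass = 765.6 t (batch 1061 − LOI 295.5).
Composition: Na2O 10.32%, Al2O3 13.67%, PbO 14.80%, CaO 23.51%, K2O 5.548%, B2O3 32.16%

The intermediate values are rounded to 4 significant digits wherever printed. All arithmetic maintains full precision at every stage — every reported result receives exactly one rounding. All derived quantities, including six oxide percentages, the yield, LOI, the totals, net glass mass, are carried starting from the weights per 765.6 t of glass at full precision as given in the problem or answer text.
Delivered oxide masses:
  Na2O: 369.3·0.2139 = 78.99 t
  Al2O3: 105.1·0.9960 = 104.7 t
  PbO: 113.4·0.9990 = 113.3 t
  CaO: 238.8·0.5577 + 172.3·0.2715 = 180.0 t
  K2O: 62.16·0.6833 = 42.47 t
  B2O3: 369.3·0.4783 + 172.3·0.4038 = 246.2 t
LOI: 62.16·0.3167 + 238.8·0.4423 + 369.3·0.3078 + 172.3·0.3247 + 105.1·0.004000 + 113.4·0.001000 = 295.5 t
The glass mass, total less LOI, = 1061 − 295.5 = 765.6 t (consistent with Σ oxide mass)
each wt % is 100 × oxide ÷ glass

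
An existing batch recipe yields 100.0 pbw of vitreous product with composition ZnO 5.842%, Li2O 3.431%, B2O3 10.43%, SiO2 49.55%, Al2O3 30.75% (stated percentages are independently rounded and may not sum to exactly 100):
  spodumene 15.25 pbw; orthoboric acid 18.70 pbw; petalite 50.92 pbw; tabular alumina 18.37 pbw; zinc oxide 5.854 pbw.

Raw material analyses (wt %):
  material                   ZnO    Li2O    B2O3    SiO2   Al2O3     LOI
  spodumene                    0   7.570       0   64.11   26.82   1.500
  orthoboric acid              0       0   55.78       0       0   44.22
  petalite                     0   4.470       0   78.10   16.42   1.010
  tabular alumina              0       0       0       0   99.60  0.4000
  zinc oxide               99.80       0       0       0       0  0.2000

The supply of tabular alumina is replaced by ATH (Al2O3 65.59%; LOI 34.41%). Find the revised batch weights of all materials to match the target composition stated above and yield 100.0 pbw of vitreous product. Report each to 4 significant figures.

Revised batch per 100.0 pbw vitreous product:
  spodumene: 15.25 pbw
  orthoboric acid: 18.70 pbw
  petalite: 50.92 pbw
  ATH: 27.90 pbw
  zinc oxide: 5.854 pbw
Total batch = 118.6 pbw; LOI loss = 18.62 pbw

Each numeric step keeps full float precision at each step. Mid-chain values are printed rounded off to 4 significant digits when written out; every reported number receives exactly one rounding — all derived quantities are carried in full precision (glass mass, the totals, five oxide percentages, ignition loss, the yield) starting from the weights on 100.0 pbw of glass as they appear in the question or the answer.
Oxide mass targets, per 100.0 pbw vitreous product:
  ZnO: 5.842% × 100.0 = 5.842 pbw
  Li2O: 3.431% × 100.0 = 3.431 pbw
  B2O3: 10.43% × 100.0 = 10.43 pbw
  SiO2: 49.55% × 100.0 = 49.55 pbw
  Al2O3: 30.75% × 100.0 = 30.75 pbw
A balance pass over the oxides, with the batch weights as given, under the basis named above (sums match the target masses net of answer rounding effects):
  ZnO: 5.854·0.9980 = 5.842 pbw (target 5.842 pbw)
  Li2O: 15.25·0.07570 + 50.92·0.04470 = 3.431 pbw (target 3.431 pbw)
  B2O3: 18.70·0.5578 = 10.43 pbw (target 10.43 pbw)
  SiO2: 15.25·0.6411 + 50.92·0.7810 = 49.55 pbw (target 49.55 pbw)
  Al2O3: 15.25·0.2682 + 50.92·0.1642 + 27.90·0.6559 = 30.75 pbw (target 30.75 pbw)
Mass balance on the glass: whole batch net of LOI = 100.0 pbw (the targets, summed, come to 100.0 pbw; against the stated basis, 100.0 pbw — a pure rounding effect).
Summing the batch: Σ batch = 118.6 pbw; LOI loss = Σ batch·LOI = 18.62 pbw; yield: glass divided by total = 84.30%.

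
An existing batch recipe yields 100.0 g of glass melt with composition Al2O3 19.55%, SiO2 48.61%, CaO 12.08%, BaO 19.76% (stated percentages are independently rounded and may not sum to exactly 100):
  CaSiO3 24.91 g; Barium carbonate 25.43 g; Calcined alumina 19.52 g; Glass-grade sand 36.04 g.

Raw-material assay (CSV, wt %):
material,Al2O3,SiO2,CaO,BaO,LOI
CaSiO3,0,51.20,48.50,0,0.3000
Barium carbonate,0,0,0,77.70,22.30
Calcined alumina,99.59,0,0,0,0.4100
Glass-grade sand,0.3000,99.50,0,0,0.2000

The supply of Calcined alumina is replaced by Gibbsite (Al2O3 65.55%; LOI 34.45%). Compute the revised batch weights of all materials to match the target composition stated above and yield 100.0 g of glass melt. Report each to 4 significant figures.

Working values are displayed with 4-significant-figure rounding at each printed step. Each numeric step carries exact precision end to end. Every reported figure takes a single rounding — derived quantities are re-derived at exact precision (ignition loss, yield, net glass mass, the four compositions, the totals) from the weighed amounts at 100.0 g of glass, as written in the question or the answer.
Oxide-by-oxide targets in 100.0 g glass melt:
  Al2O3: 19.55% × 100.0 = 19.55 g
  SiO2: 48.61% × 100.0 = 48.61 g
  CaO: 12.08% × 100.0 = 12.08 g
  BaO: 19.76% × 100.0 = 19.76 g
A balance pass over the oxides, given the weights on record, under the basis named above (sum by sum, the targets are met given rounding of the digits):
  Al2O3: 29.66·0.6555 + 36.04·0.003000 = 19.55 g (target 19.55 g)
  SiO2: 24.91·0.5120 + 36.04·0.9950 = 48.61 g (target 48.61 g)
  CaO: 24.91·0.4850 = 12.08 g (target 12.08 g)
  BaO: 25.43·0.7770 = 19.76 g (target 19.76 g)
Glass mass check: batch total minus LOI = 100.0 g (per-oxide target masses sum to 100.0 g; the stated basis being 100.0 g — rounding explains the deltas).
Whole-batch sum: Σ batch = 116.0 g; the LOI term Σ batch·LOI equals 16.04 g; yield, glass over the total, = 86.18%.

Revised batch per 100.0 g glass melt:
  CaSiO3: 24.91 g
  Barium carbonate: 25.43 g
  Gibbsite: 29.66 g
  Glass-grade sand: 36.04 g
Total batch = 116.0 g; LOI loss = 16.04 g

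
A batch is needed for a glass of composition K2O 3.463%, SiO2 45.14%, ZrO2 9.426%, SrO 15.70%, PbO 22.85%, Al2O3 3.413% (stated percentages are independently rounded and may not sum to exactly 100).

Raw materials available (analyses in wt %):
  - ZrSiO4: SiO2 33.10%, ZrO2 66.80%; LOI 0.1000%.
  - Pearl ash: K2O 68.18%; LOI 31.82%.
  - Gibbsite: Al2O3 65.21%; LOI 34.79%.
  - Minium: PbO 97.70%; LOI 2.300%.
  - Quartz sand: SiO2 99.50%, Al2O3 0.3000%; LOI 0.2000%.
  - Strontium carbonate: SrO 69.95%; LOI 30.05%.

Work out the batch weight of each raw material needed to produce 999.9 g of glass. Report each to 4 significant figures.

The working math maintains exact precision at all times; working values appear (rounded to four significant digits) within the worked lines. Each reported value takes exactly one rounding; all derived quantities (ignition loss, glass mass, six oxide percentages, yield, the totals) are carried at full precision using the weight values on 999.9 g of glass exactly as shown in the question or the answer.
Per-oxide target masses for 999.9 g glass:
  K2O: 3.463% × 999.9 = 34.63 g
  SiO2: 45.14% × 999.9 = 451.4 g
  ZrO2: 9.426% × 999.9 = 94.25 g
  SrO: 15.70% × 999.9 = 157.0 g
  PbO: 22.85% × 999.9 = 228.5 g
  Al2O3: 3.413% × 999.9 = 34.13 g
A balance pass over the oxides, with the batch weights as given, per the basis as stated (sum by sum, the targets are met inside rounding margins):
  K2O: 50.79·0.6818 = 34.63 g (target 34.63 g)
  SiO2: 141.1·0.3310 + 406.7·0.9950 = 451.4 g (target 451.4 g)
  ZrO2: 141.1·0.6680 = 94.25 g (target 94.25 g)
  SrO: 224.4·0.6995 = 157.0 g (target 157.0 g)
  PbO: 233.9·0.9770 = 228.5 g (target 228.5 g)
  Al2O3: 50.46·0.6521 + 406.7·0.003000 = 34.13 g (target 34.13 g)
Mass balance on the glass: the batch minus its LOI: 999.9 g (summing oxide targets gives 999.8 g; stated basis 999.9 g — deltas are rounding alone).
Batch grand total — Σ batch = 1107 g; ignition loss, Σ(batch × LOI) = 107.5 g; yield: glass divided by total = 90.29%.

Batch per 999.9 g glass:
  ZrSiO4: 141.1 g
  Pearl ash: 50.79 g
  Gibbsite: 50.46 g
  Minium: 233.9 g
  Quartz sand: 406.7 g
  Strontium carbonate: 224.4 g
Total batch = 1107 g; LOI loss = 107.5 g; yield = 90.29%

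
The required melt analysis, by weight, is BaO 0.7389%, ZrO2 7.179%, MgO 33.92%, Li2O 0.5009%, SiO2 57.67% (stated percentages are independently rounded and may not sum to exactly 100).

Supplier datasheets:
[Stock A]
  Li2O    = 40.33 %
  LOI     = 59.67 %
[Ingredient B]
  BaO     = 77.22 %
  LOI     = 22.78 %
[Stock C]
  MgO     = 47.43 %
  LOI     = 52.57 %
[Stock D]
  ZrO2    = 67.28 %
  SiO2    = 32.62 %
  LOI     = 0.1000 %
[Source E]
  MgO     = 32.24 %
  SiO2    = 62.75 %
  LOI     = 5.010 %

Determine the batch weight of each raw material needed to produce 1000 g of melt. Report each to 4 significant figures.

Working values appear, rounded to four significant figures, when written out; the working math runs at full float precision from first step to last; exactly one rounding lands on every reported number — the derived quantities are carried at full precision (the totals, glass mass, LOI, the yield, five oxide percentages) using the weight values on 1000 g of glass, exactly as shown in the question or the answer.
Oxide-by-oxide targets in 1000 g melt:
  BaO: 0.7389% × 1000 = 7.389 g
  ZrO2: 7.179% × 1000 = 71.79 g
  MgO: 33.92% × 1000 = 339.2 g
  Li2O: 0.5009% × 1000 = 5.009 g
  SiO2: 57.67% × 1000 = 576.7 g
Mass-balance tally per oxide on the weights just shown, against the basis in use (target by target, the sums agree given rounding of the digits):
  BaO: 9.569·0.7722 = 7.389 g (target 7.389 g)
  ZrO2: 106.7·0.6728 = 71.79 g (target 71.79 g)
  MgO: 128.2·0.4743 + 863.6·0.3224 = 339.2 g (target 339.2 g)
  Li2O: 12.42·0.4033 = 5.009 g (target 5.009 g)
  SiO2: 106.7·0.3262 + 863.6·0.6275 = 576.7 g (target 576.7 g)
Consistency of the glass mass: total charge less LOI = 1000 g (oxide target masses add up to 1000 g; with the basis standing at 1000 g — a pure rounding effect).
Whole-batch sum: Σ batch = 1120 g; Σ batch·LOI gives LOI loss = 120.4 g; yield = glass ÷ total batch = 89.26%.

Batch per 1000 g melt:
  Stock A: 12.42 g
  Ingredient B: 9.569 g
  Stock C: 128.2 g
  Stock D: 106.7 g
  Source E: 863.6 g
Total batch = 1120 g; LOI loss = 120.4 g; yield = 89.26%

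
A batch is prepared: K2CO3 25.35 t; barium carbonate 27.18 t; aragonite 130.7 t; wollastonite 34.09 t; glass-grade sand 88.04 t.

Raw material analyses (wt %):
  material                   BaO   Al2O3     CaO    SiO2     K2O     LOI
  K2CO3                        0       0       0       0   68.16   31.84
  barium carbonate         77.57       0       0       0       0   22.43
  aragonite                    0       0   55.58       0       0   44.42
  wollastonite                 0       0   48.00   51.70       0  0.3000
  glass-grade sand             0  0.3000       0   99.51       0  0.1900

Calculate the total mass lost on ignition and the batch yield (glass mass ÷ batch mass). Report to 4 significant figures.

Rounding to four significant digits extends to every intermediate as shown; every computation runs at full float precision through the solve; every reported number sees exactly one rounding. All derived quantities, including the yield, the five compositions, totals, ignition loss, glass mass, are re-derived from the weighed amounts on 232.9 t of glass at exact precision, exactly as shown in question or answer.
Loss on ignition, line by line:
  K2CO3: 25.35 × 0.3184 = 8.071 t
  barium carbonate: 27.18 × 0.2243 = 6.096 t
  aragonite: 130.7 × 0.4442 = 58.06 t
  wollastonite: 34.09 × 0.003000 = 0.1023 t
  glass-grade sand: 88.04 × 0.001900 = 0.1673 t
Total LOI = 72.49 t
Glass = batch − LOI = 305.4 − 72.49 = 232.9 t

LOI loss = 72.49 t; glass = 232.9 t; yield = 76.26%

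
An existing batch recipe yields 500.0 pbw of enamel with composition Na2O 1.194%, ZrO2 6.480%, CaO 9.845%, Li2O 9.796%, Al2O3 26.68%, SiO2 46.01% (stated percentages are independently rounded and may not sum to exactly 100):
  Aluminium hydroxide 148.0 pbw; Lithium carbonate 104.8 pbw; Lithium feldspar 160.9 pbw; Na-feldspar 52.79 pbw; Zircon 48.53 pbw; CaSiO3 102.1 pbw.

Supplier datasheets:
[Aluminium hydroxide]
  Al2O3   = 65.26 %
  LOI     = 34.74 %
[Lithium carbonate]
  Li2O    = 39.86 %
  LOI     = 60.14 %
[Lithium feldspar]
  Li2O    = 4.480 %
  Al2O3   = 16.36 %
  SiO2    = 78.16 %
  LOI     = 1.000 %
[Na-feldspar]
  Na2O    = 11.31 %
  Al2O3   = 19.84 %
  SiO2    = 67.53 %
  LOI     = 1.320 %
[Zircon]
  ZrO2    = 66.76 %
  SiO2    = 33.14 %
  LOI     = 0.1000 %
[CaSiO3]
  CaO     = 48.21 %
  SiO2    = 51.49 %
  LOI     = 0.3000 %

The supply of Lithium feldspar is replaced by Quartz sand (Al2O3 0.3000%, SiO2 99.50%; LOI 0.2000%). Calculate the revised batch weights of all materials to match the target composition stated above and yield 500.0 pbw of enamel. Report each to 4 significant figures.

Rounding to 4 significant figures applies to each mid-chain value as printed. All arithmetic carries exact precision throughout; each reported figure takes a single rounding. The derived quantities are carried at full float precision (glass mass, LOI, the six compositions, the totals, the yield) from the weighed amounts for 500.0 pbw of glass precisely as stated by the problem or answer text.
Oxide-by-oxide targets in 500.0 pbw enamel:
  Na2O: 1.194% × 500.0 = 5.970 pbw
  ZrO2: 6.480% × 500.0 = 32.40 pbw
  CaO: 9.845% × 500.0 = 49.22 pbw
  Li2O: 9.796% × 500.0 = 48.98 pbw
  Al2O3: 26.68% × 500.0 = 133.4 pbw
  SiO2: 46.01% × 500.0 = 230.0 pbw
Mass-balance tally per oxide applying the batch weights above, at the basis given (summed amounts equal target values once rounding is allowed for):
  Na2O: 52.79·0.1131 = 5.971 pbw (target 5.970 pbw)
  ZrO2: 48.53·0.6676 = 32.40 pbw (target 32.40 pbw)
  CaO: 102.1·0.4821 = 49.22 pbw (target 49.22 pbw)
  Li2O: 122.9·0.3986 = 48.99 pbw (target 48.98 pbw)
  Al2O3: 187.8·0.6526 + 126.4·0.003000 + 52.79·0.1984 = 133.4 pbw (target 133.4 pbw)
  SiO2: 126.4·0.9950 + 52.79·0.6753 + 48.53·0.3314 + 102.1·0.5149 = 230.1 pbw (target 230.0 pbw)
Glass mass check: Σ batch − LOI loss = 500.1 pbw (the Σ of target masses is 500.0 pbw; with the basis standing at 500.0 pbw — any gap is answer rounding).
Summing the batch: Σ batch = 640.5 pbw; LOI removed, Σ of batch·LOI: 140.5 pbw; yield: glass divided by total = 78.07%.

Revised batch per 500.0 pbw enamel:
  Aluminium hydroxide: 187.8 pbw
  Lithium carbonate: 122.9 pbw
  Quartz sand: 126.4 pbw
  Na-feldspar: 52.79 pbw
  Zircon: 48.53 pbw
  CaSiO3: 102.1 pbw
Total batch = 640.5 pbw; LOI loss = 140.5 pbw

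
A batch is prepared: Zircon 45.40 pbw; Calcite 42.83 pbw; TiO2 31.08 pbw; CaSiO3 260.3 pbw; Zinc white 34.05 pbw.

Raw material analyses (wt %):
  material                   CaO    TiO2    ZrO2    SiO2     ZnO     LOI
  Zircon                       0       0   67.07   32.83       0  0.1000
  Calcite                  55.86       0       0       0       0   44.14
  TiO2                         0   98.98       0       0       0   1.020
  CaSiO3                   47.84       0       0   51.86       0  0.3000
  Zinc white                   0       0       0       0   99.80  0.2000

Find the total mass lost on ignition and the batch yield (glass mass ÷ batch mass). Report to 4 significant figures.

Working values are printed (rounded to 4 significant figures) in the working — all internal work maintains exact precision throughout. Every reported figure is rounded a single time; all derived quantities are rebuilt from the weighed amounts for 393.5 pbw of glass in full precision (the five compositions, ignition loss, totals, yield, net glass mass) as quoted within the question or the answer.
Loss on ignition, line by line:
  Zircon: 45.40 × 0.001000 = 0.04540 pbw
  Calcite: 42.83 × 0.4414 = 18.91 pbw
  TiO2: 31.08 × 0.01020 = 0.3170 pbw
  CaSiO3: 260.3 × 0.003000 = 0.7809 pbw
  Zinc white: 34.05 × 0.002000 = 0.06810 pbw
Total LOI = 20.12 pbw
Glass = batch − LOI = 413.7 − 20.12 = 393.5 pbw

LOI loss = 20.12 pbw; glass = 393.5 pbw; yield = 95.14%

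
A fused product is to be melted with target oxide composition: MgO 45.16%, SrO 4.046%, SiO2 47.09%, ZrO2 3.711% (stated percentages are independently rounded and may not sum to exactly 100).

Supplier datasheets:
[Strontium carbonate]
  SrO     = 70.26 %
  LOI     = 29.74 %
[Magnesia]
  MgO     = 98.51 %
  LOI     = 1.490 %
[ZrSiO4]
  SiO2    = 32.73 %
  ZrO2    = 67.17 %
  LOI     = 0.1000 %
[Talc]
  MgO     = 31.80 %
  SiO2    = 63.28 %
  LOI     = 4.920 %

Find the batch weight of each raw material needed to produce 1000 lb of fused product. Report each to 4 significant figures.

The intermediate values are shown rounded to four significant figures — the whole derivation runs at full precision from first step to last — every reported number takes exactly one rounding; derived quantities, including four oxide percentages, LOI, the totals, glass mass, yield, are recomputed from the weighed amounts at 1000 lb of glass in full float precision as set out in the problem or the answer.
Per-oxide target masses for 1000 lb fused product:
  MgO: 45.16% × 1000 = 451.6 lb
  SrO: 4.046% × 1000 = 40.46 lb
  SiO2: 47.09% × 1000 = 470.9 lb
  ZrO2: 3.711% × 1000 = 37.11 lb
Oxide-by-oxide audit given the weights on record, versus the basis set out (oxide sums agree with the targets given rounding of the digits):
  MgO: 227.4·0.9851 + 715.6·0.3180 = 451.6 lb (target 451.6 lb)
  SrO: 57.59·0.7026 = 40.46 lb (target 40.46 lb)
  SiO2: 55.25·0.3273 + 715.6·0.6328 = 470.9 lb (target 470.9 lb)
  ZrO2: 55.25·0.6717 = 37.11 lb (target 37.11 lb)
Glass-mass bookkeeping: Σ batch − LOI loss = 1000 lb (the Σ of target masses is 1000 lb; basis as stated: 1000 lb — any gap is answer rounding).
Total batch = Σ batch = 1056 lb; ignition loss, Σ(batch × LOI) = 55.78 lb; the yield ratio, glass ÷ batch: 94.72%.

Batch per 1000 lb fused product:
  Strontium carbonate: 57.59 lb
  Magnesia: 227.4 lb
  ZrSiO4: 55.25 lb
  Talc: 715.6 lb
Total batch = 1056 lb; LOI loss = 55.78 lb; yield = 94.72%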